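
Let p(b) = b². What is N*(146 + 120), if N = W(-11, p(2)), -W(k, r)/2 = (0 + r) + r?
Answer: -4256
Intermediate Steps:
W(k, r) = -4*r (W(k, r) = -2*((0 + r) + r) = -2*(r + r) = -4*r)
N = -16 (N = -4*2² = -4*4 = -16)
N*(146 + 120) = -16*(146 + 120) = -16*266 = -4256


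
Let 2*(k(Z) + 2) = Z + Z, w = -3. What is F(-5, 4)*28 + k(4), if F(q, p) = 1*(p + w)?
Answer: 30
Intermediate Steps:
k(Z) = -2 + Z (k(Z) = -2 + (Z + Z)/2 = -2 + (2*Z)/2 = -2 + Z)
F(q, p) = -3 + p (F(q, p) = 1*(p - 3) = 1*(-3 + p) = -3 + p)
F(-5, 4)*28 + k(4) = (-3 + 4)*28 + (-2 + 4) = 1*28 + 2 = 28 + 2 = 30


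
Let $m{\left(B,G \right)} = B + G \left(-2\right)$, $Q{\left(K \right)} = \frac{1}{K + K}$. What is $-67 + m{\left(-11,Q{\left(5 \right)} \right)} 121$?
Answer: $- \frac{7111}{5} \approx -1422.2$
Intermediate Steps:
$Q{\left(K \right)} = \frac{1}{2 K}$
$m{\left(B,G \right)} = B - 2 G$
$-67 + m{\left(-11,Q{\left(5 \right)} \right)} 121 = -67 + \left(-11 - 2 \frac{1}{2 \cdot 5}\right) 121 = -67 + \left(-11 - 2 \cdot \frac{1}{2} \cdot \frac{1}{5}\right) 121 = -67 + \left(-11 - \frac{1}{5}\right) 121 = -67 - \frac{6776}{5} = - \frac{7111}{5}$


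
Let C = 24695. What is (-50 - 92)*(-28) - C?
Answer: -20719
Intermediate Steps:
(-50 - 92)*(-28) - C = (-50 - 92)*(-28) - 1*24695 = -142*(-28) - 24695 = 3976 - 24695 = -20719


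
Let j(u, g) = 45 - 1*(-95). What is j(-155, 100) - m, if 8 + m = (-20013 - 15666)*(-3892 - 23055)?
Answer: -961441865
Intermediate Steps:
j(u, g) = 140 (j(u, g) = 45 + 95 = 140)
m = 961442005 (m = -8 + (-20013 - 15666)*(-3892 - 23055) = -8 - 35679*(-26947) = -8 + 961442013 = 961442005)
j(-155, 100) - m = 140 - 1*961442005 = 140 - 961442005 = -961441865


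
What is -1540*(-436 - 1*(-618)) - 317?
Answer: -280597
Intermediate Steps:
-1540*(-436 - 1*(-618)) - 317 = -1540*(-436 + 618) - 317 = -1540*182 - 317 = -280280 - 317 = -280597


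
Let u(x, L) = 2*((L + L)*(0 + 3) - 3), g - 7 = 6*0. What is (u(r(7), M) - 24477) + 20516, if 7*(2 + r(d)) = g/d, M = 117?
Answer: -2563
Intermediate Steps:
g = 7 (g = 7 + 6*0 = 7 + 0 = 7)
r(d) = -2 + 1/d (r(d) = -2 + (7/d)/7 = -2 + 1/d)
u(x, L) = -6 + 12*L (u(x, L) = 2*((2*L)*3 - 3) = 2*(6*L - 3) = 2*(-3 + 6*L) = -6 + 12*L)
(u(r(7), M) - 24477) + 20516 = ((-6 + 12*117) - 24477) + 20516 = ((-6 + 1404) - 24477) + 20516 = (1398 - 24477) + 20516 = -23079 + 20516 = -2563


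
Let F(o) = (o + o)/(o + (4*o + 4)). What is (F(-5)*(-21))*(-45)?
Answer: 450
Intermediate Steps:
F(o) = 2*o/(4 + 5*o) (F(o) = (2*o)/(o + (4 + 4*o)) = (2*o)/(4 + 5*o) = 2*o/(4 + 5*o))
(F(-5)*(-21))*(-45) = ((2*(-5)/(4 + 5*(-5)))*(-21))*(-45) = ((2*(-5)/(4 - 25))*(-21))*(-45) = ((2*(-5)/(-21))*(-21))*(-45) = ((2*(-5)*(-1/21))*(-21))*(-45) = ((10/21)*(-21))*(-45) = -10*(-45) = 450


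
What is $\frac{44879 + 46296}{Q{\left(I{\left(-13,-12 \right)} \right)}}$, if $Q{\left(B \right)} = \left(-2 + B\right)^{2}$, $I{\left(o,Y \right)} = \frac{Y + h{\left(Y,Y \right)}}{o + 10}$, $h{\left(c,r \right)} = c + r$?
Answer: $\frac{3647}{4} \approx 911.75$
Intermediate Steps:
$I{\left(o,Y \right)} = \frac{3 Y}{10 + o}$ ($I{\left(o,Y \right)} = \frac{Y + \left(Y + Y\right)}{o + 10} = \frac{Y + 2 Y}{10 + o} = \frac{3 Y}{10 + o}$)
$\frac{44879 + 46296}{Q{\left(I{\left(-13,-12 \right)} \right)}} = \frac{44879 + 46296}{\left(-2 + 3 \left(-12\right) \frac{1}{10 - 13}\right)^{2}} = \frac{91175}{\left(-2 + 3 \left(-12\right) \frac{1}{-3}\right)^{2}} = \frac{91175}{\left(-2 + 3 \left(-12\right) \left(- \frac{1}{3}\right)\right)^{2}} = \frac{91175}{\left(-2 + 12\right)^{2}} = \frac{91175}{10^{2}} = \frac{91175}{100} = 91175 \cdot \frac{1}{100} = \frac{3647}{4}$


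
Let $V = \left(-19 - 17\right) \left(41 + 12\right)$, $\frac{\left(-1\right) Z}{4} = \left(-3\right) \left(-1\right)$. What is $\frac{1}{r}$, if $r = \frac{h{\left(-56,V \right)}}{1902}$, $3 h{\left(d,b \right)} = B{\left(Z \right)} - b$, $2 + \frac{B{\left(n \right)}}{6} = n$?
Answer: $\frac{951}{304} \approx 3.1283$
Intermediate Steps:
$Z = -12$ ($Z = - 4 \left(\left(-3\right) \left(-1\right)\right) = \left(-4\right) 3 = -12$)
$B{\left(n \right)} = -12 + 6 n$
$V = -1908$ ($V = \left(-36\right) 53 = -1908$)
$h{\left(d,b \right)} = -28 - \frac{b}{3}$ ($h{\left(d,b \right)} = \frac{\left(-12 + 6 \left(-12\right)\right) - b}{3} = \frac{\left(-12 - 72\right) - b}{3} = \frac{-84 - b}{3} = -28 - \frac{b}{3}$)
$r = \frac{304}{951}$ ($r = \frac{-28 - -636}{1902} = \left(-28 + 636\right) \frac{1}{1902} = 608 \cdot \frac{1}{1902} = \frac{304}{951} \approx 0.31966$)
$\frac{1}{r} = \frac{1}{\frac{304}{951}} = \frac{951}{304}$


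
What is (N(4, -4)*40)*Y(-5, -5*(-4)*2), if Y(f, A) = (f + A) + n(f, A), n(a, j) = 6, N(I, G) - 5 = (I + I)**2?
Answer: 113160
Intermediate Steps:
N(I, G) = 5 + 4*I**2 (N(I, G) = 5 + (I + I)**2 = 5 + (2*I)**2 = 5 + 4*I**2)
Y(f, A) = 6 + A + f (Y(f, A) = (f + A) + 6 = (A + f) + 6 = 6 + A + f)
(N(4, -4)*40)*Y(-5, -5*(-4)*2) = ((5 + 4*4**2)*40)*(6 - 5*(-4)*2 - 5) = ((5 + 4*16)*40)*(6 + 20*2 - 5) = ((5 + 64)*40)*(6 + 40 - 5) = (69*40)*41 = 2760*41 = 113160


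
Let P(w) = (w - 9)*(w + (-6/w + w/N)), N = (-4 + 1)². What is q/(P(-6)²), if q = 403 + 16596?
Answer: 16999/7225 ≈ 2.3528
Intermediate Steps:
N = 9 (N = (-3)² = 9)
P(w) = (-9 + w)*(-6/w + 10*w/9) (P(w) = (w - 9)*(w + (-6/w + w/9)) = (-9 + w)*(w + (-6/w + w*(⅑))) = (-9 + w)*(w + (-6/w + w/9)) = (-9 + w)*(-6/w + 10*w/9))
q = 16999
q/(P(-6)²) = 16999/((-6 - 10*(-6) + 54/(-6) + (10/9)*(-6)²)²) = 16999/((-6 + 60 + 54*(-⅙) + (10/9)*36)²) = 16999/((-6 + 60 - 9 + 40)²) = 16999/(85²) = 16999/7225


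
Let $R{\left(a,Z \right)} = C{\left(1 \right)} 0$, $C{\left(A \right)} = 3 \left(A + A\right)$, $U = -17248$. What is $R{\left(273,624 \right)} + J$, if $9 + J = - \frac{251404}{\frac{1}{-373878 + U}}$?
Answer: $98330640895$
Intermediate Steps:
$C{\left(A \right)} = 6 A$ ($C{\left(A \right)} = 3 \cdot 2 A = 6 A$)
$R{\left(a,Z \right)} = 0$ ($R{\left(a,Z \right)} = 6 \cdot 1 \cdot 0 = 6 \cdot 0 = 0$)
$J = 98330640895$ ($J = -9 - \frac{251404}{\frac{1}{-373878 - 17248}} = -9 - \frac{251404}{\frac{1}{-391126}} = -9 - \frac{251404}{- \frac{1}{391126}} = -9 - -98330640904 = -9 + 98330640904 = 98330640895$)
$R{\left(273,624 \right)} + J = 0 + 98330640895 = 98330640895$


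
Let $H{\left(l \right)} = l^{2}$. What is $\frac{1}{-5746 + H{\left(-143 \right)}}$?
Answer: $\frac{1}{14703} \approx 6.8013 \cdot 10^{-5}$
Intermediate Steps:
$\frac{1}{-5746 + H{\left(-143 \right)}} = \frac{1}{-5746 + \left(-143\right)^{2}} = \frac{1}{-5746 + 20449} = \frac{1}{14703}$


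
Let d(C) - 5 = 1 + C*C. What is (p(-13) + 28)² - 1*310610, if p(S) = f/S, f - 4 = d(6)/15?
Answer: -1309137454/4225 ≈ -3.0986e+5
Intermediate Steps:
d(C) = 6 + C² (d(C) = 5 + (1 + C*C) = 5 + (1 + C²) = 6 + C²)
f = 34/5 (f = 4 + (6 + 6²)/15 = 4 + (6 + 36)*(1/15) = 4 + 42*(1/15) = 4 + 14/5 = 34/5 ≈ 6.8000)
p(S) = 34/(5*S)
(p(-13) + 28)² - 1*310610 = ((34/5)/(-13) + 28)² - 1*310610 = ((34/5)*(-1/13) + 28)² - 310610 = (-34/65 + 28)² - 310610 = (1786/65)² - 310610 = 3189796/4225 - 310610 = -1309137454/4225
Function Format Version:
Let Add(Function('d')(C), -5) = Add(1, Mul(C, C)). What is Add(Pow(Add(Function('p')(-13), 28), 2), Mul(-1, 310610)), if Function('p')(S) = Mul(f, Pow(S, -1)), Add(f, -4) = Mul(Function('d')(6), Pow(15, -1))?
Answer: Rational(-1309137454, 4225) ≈ -3.0986e+5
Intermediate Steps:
Function('d')(C) = Add(6, Pow(C, 2)) (Function('d')(C) = Add(5, Add(1, Mul(C, C))) = Add(5, Add(1, Pow(C, 2))) = Add(6, Pow(C, 2)))
f = Rational(34, 5) (f = Add(4, Mul(Add(6, Pow(6, 2)), Pow(15, -1))) = Add(4, Mul(Add(6, 36), Rational(1, 15))) = Add(4, Mul(42, Rational(1, 15))) = Add(4, Rational(14, 5)) = Rational(34, 5) ≈ 6.8000)
Function('p')(S) = Mul(Rational(34, 5), Pow(S, -1))
Add(Pow(Add(Function('p')(-13), 28), 2), Mul(-1, 310610)) = Add(Pow(Add(Mul(Rational(34, 5), Pow(-13, -1)), 28), 2), Mul(-1, 310610)) = Add(Pow(Add(Mul(Rational(34, 5), Rational(-1, 13)), 28), 2), -310610) = Add(Pow(Add(Rational(-34, 65), 28), 2), -310610) = Add(Pow(Rational(1786, 65), 2), -310610) = Add(Rational(3189796, 4225), -310610) = Rational(-1309137454, 4225)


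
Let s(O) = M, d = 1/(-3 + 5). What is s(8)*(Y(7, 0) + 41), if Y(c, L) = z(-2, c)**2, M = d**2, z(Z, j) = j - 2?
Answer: 33/2 ≈ 16.500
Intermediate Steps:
z(Z, j) = -2 + j
d = 1/2 ≈ 0.50000
M = 1/4 (M = (1/2)**2 = 1/4 ≈ 0.25000)
s(O) = 1/4
Y(c, L) = (-2 + c)**2
s(8)*(Y(7, 0) + 41) = ((-2 + 7)**2 + 41)/4 = (5**2 + 41)/4 = (25 + 41)/4 = (1/4)*66 = 33/2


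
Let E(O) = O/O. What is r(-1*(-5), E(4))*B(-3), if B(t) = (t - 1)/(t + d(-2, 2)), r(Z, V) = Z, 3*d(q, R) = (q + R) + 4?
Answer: 12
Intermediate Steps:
E(O) = 1
d(q, R) = 4/3 + R/3 + q/3 (d(q, R) = ((q + R) + 4)/3 = ((R + q) + 4)/3 = (4 + R + q)/3 = 4/3 + R/3 + q/3)
B(t) = (-1 + t)/(4/3 + t) (B(t) = (t - 1)/(t + (4/3 + (1/3)*2 + (1/3)*(-2))) = (-1 + t)/(t + (4/3 + 2/3 - 2/3)) = (-1 + t)/(t + 4/3) = (-1 + t)/(4/3 + t))
r(-1*(-5), E(4))*B(-3) = (-1*(-5))*(3*(-1 - 3)/(4 + 3*(-3))) = 5*(3*(-4)/(4 - 9)) = 5*(3*(-4)/(-5)) = 5*(3*(-1/5)*(-4)) = 5*(12/5) = 12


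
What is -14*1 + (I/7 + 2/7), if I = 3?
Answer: -93/7 ≈ -13.286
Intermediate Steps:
-14*1 + (I/7 + 2/7) = -14*1 + (3/7 + 2/7) = -14 + (3*(⅐) + 2*(⅐)) = -14 + (3/7 + 2/7) = -14 + 5/7 = -93/7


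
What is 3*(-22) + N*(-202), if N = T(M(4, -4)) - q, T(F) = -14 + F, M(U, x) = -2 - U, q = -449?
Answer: -86724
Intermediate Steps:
N = 429 (N = (-14 + (-2 - 1*4)) - 1*(-449) = (-14 + (-2 - 4)) + 449 = (-14 - 6) + 449 = -20 + 449 = 429)
3*(-22) + N*(-202) = 3*(-22) + 429*(-202) = -66 - 86658 = -86724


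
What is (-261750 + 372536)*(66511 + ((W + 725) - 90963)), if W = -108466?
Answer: -14645133698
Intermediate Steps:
(-261750 + 372536)*(66511 + ((W + 725) - 90963)) = (-261750 + 372536)*(66511 + ((-108466 + 725) - 90963)) = 110786*(66511 + (-107741 - 90963)) = 110786*(66511 - 198704) = 110786*(-132193) = -14645133698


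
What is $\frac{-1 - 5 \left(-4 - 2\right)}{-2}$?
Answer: $- \frac{29}{2} \approx -14.5$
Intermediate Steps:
$\frac{-1 - 5 \left(-4 - 2\right)}{-2} = \left(-1 - -30\right) \left(- \frac{1}{2}\right) = \left(-1 + 30\right) \left(- \frac{1}{2}\right) = 29 \left(- \frac{1}{2}\right) = - \frac{29}{2}$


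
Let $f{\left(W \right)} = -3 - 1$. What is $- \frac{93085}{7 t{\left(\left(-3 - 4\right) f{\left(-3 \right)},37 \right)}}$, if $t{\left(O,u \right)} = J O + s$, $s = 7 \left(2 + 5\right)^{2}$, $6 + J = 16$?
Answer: $- \frac{93085}{4361} \approx -21.345$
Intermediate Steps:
$J = 10$ ($J = -6 + 16 = 10$)
$s = 343$ ($s = 7 \cdot 7^{2} = 7 \cdot 49 = 343$)
$f{\left(W \right)} = -4$ ($f{\left(W \right)} = -3 - 1 = -4$)
$t{\left(O,u \right)} = 343 + 10 O$ ($t{\left(O,u \right)} = 10 O + 343 = 343 + 10 O$)
$- \frac{93085}{7 t{\left(\left(-3 - 4\right) f{\left(-3 \right)},37 \right)}} = - \frac{93085}{7 \left(343 + 10 \left(-3 - 4\right) \left(-4\right)\right)} = - \frac{93085}{7 \left(343 + 10 \left(\left(-7\right) \left(-4\right)\right)\right)} = - \frac{93085}{7 \left(343 + 10 \cdot 28\right)} = - \frac{93085}{7 \left(343 + 280\right)} = - \frac{93085}{7 \cdot 623} = - \frac{93085}{4361}$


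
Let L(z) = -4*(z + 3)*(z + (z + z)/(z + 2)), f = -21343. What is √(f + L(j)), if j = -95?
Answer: I*√480462087/93 ≈ 235.69*I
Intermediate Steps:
L(z) = -4*(3 + z)*(z + 2*z/(2 + z)) (L(z) = -4*(3 + z)*(z + (2*z)/(2 + z)) = -4*(3 + z)*(z + 2*z/(2 + z)))
√(f + L(j)) = √(-21343 - 4*(-95)*(12 + (-95)² + 7*(-95))/(2 - 95)) = √(-21343 - 4*(-95)*(12 + 9025 - 665)/(-93)) = √(-21343 - 4*(-95)*(-1/93)*8372) = √(-21343 - 3181360/93) = √(-5166259/93) = I*√480462087/93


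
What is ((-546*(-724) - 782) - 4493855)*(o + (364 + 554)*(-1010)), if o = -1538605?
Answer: 10108073821405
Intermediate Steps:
((-546*(-724) - 782) - 4493855)*(o + (364 + 554)*(-1010)) = ((-546*(-724) - 782) - 4493855)*(-1538605 + (364 + 554)*(-1010)) = ((395304 - 782) - 4493855)*(-1538605 + 918*(-1010)) = (394522 - 4493855)*(-1538605 - 927180) = -4099333*(-2465785) = 10108073821405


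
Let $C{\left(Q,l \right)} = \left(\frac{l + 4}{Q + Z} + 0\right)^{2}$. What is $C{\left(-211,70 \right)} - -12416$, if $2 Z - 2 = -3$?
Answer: $\frac{2221604368}{178929} \approx 12416.0$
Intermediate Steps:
$Z = - \frac{1}{2}$ ($Z = 1 + \frac{1}{2} \left(-3\right) = 1 - \frac{3}{2} = - \frac{1}{2} \approx -0.5$)
$C{\left(Q,l \right)} = \frac{\left(4 + l\right)^{2}}{\left(- \frac{1}{2} + Q\right)^{2}}$ ($C{\left(Q,l \right)} = \left(\frac{l + 4}{Q - \frac{1}{2}} + 0\right)^{2} = \left(\frac{4 + l}{- \frac{1}{2} + Q} + 0\right)^{2} = \left(\frac{4 + l}{- \frac{1}{2} + Q}\right)^{2} = \frac{\left(4 + l\right)^{2}}{\left(- \frac{1}{2} + Q\right)^{2}}$)
$C{\left(-211,70 \right)} - -12416 = \frac{4 \left(4 + 70\right)^{2}}{\left(-1 + 2 \left(-211\right)\right)^{2}} - -12416 = \frac{4 \cdot 74^{2}}{\left(-1 - 422\right)^{2}} + 12416 = 4 \cdot \frac{1}{178929} \cdot 5476 + 12416 = \frac{21904}{178929} + 12416 = \frac{2221604368}{178929}$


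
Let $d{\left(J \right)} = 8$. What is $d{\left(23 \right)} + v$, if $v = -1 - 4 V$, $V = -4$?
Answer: $23$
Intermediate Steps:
$v = 15$ ($v = -1 - -16 = -1 + 16 = 15$)
$d{\left(23 \right)} + v = 8 + 15 = 23$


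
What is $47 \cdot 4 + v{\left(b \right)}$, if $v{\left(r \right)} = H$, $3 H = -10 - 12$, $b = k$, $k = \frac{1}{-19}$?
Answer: $\frac{542}{3} \approx 180.67$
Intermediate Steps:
$k = - \frac{1}{19} \approx -0.052632$
$b = - \frac{1}{19} \approx -0.052632$
$H = - \frac{22}{3}$ ($H = \frac{-10 - 12}{3} = \frac{1}{3} \left(-22\right) = - \frac{22}{3} \approx -7.3333$)
$v{\left(r \right)} = - \frac{22}{3}$
$47 \cdot 4 + v{\left(b \right)} = 47 \cdot 4 - \frac{22}{3} = 188 - \frac{22}{3} = \frac{542}{3}$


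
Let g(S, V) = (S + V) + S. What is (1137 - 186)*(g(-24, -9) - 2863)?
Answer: -2776920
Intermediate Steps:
g(S, V) = V + 2*S
(1137 - 186)*(g(-24, -9) - 2863) = (1137 - 186)*((-9 + 2*(-24)) - 2863) = 951*((-9 - 48) - 2863) = 951*(-57 - 2863) = 951*(-2920) = -2776920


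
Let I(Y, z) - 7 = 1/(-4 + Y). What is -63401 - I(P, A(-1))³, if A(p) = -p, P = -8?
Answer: -110128715/1728 ≈ -63732.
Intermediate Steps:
I(Y, z) = 7 + 1/(-4 + Y)
-63401 - I(P, A(-1))³ = -63401 - ((-27 + 7*(-8))/(-4 - 8))³ = -63401 - ((-27 - 56)/(-12))³ = -63401 - (-1/12*(-83))³ = -63401 - (83/12)³ = -63401 - 1*571787/1728 = -63401 - 571787/1728 = -110128715/1728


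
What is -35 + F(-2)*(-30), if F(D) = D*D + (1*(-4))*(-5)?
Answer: -755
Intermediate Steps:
F(D) = 20 + D² (F(D) = D² - 4*(-5) = D² + 20 = 20 + D²)
-35 + F(-2)*(-30) = -35 + (20 + (-2)²)*(-30) = -35 + (20 + 4)*(-30) = -35 + 24*(-30) = -35 - 720 = -755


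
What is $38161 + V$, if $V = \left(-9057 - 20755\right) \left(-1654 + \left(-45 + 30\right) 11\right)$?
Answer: $54266189$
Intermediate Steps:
$V = 54228028$ ($V = - 29812 \left(-1654 - 165\right) = \left(-29812\right) \left(-1819\right) = 54228028$)
$38161 + V = 38161 + 54228028 = 54266189$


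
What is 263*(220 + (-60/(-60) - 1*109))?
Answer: 29456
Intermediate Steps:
263*(220 + (-60/(-60) - 1*109)) = 263*(220 + (-60*(-1/60) - 109)) = 263*(220 + (1 - 109)) = 263*(220 - 108) = 263*112 = 29456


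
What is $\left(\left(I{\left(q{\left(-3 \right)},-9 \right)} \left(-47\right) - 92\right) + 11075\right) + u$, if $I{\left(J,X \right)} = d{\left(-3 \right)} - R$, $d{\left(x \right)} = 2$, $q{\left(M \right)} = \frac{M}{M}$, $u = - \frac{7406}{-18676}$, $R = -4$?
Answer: $\frac{620681}{58} \approx 10701.0$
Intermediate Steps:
$u = \frac{23}{58}$ ($u = \left(-7406\right) \left(- \frac{1}{18676}\right) = \frac{23}{58} \approx 0.39655$)
$q{\left(M \right)} = 1$
$I{\left(J,X \right)} = 6$ ($I{\left(J,X \right)} = 2 - -4 = 2 + 4 = 6$)
$\left(\left(I{\left(q{\left(-3 \right)},-9 \right)} \left(-47\right) - 92\right) + 11075\right) + u = \left(\left(6 \left(-47\right) - 92\right) + 11075\right) + \frac{23}{58} = \left(\left(-282 - 92\right) + 11075\right) + \frac{23}{58} = \left(-374 + 11075\right) + \frac{23}{58} = 10701 + \frac{23}{58} = \frac{620681}{58}$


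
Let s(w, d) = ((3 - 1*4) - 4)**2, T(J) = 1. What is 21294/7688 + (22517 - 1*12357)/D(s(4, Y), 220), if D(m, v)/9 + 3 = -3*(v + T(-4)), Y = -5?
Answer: 12381539/11520468 ≈ 1.0747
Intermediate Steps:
s(w, d) = 25 (s(w, d) = ((3 - 4) - 4)**2 = (-1 - 4)**2 = (-5)**2 = 25)
D(m, v) = -54 - 27*v (D(m, v) = -27 + 9*(-3*(v + 1)) = -27 + 9*(-3*(1 + v)) = -27 + 9*(-3 - 3*v) = -27 + (-27 - 27*v) = -54 - 27*v)
21294/7688 + (22517 - 1*12357)/D(s(4, Y), 220) = 21294/7688 + (22517 - 1*12357)/(-54 - 27*220) = 21294*(1/7688) + (22517 - 12357)/(-54 - 5940) = 10647/3844 + 10160/(-5994) = 10647/3844 + 10160*(-1/5994) = 10647/3844 - 5080/2997 = 12381539/11520468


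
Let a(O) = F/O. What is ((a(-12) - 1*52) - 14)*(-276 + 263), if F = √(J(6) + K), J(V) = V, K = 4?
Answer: 858 + 13*√10/12 ≈ 861.43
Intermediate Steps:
F = √10 (F = √(6 + 4) = √10 ≈ 3.1623)
a(O) = √10/O
((a(-12) - 1*52) - 14)*(-276 + 263) = ((√10/(-12) - 1*52) - 14)*(-276 + 263) = ((√10*(-1/12) - 52) - 14)*(-13) = ((-√10/12 - 52) - 14)*(-13) = ((-52 - √10/12) - 14)*(-13) = (-66 - √10/12)*(-13) = 858 + 13*√10/12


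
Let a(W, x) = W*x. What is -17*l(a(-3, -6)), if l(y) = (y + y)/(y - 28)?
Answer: 306/5 ≈ 61.200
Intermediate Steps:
l(y) = 2*y/(-28 + y) (l(y) = (2*y)/(-28 + y) = 2*y/(-28 + y))
-17*l(a(-3, -6)) = -34*(-3*(-6))/(-28 - 3*(-6)) = -34*18/(-28 + 18) = -34*18/(-10) = -34*18*(-1)/10 = -17*(-18/5) = 306/5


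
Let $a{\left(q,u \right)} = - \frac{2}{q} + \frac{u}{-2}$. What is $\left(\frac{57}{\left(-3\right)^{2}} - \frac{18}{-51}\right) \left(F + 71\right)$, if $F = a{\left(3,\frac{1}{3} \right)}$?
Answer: $\frac{143561}{306} \approx 469.15$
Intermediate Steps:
$a{\left(q,u \right)} = - \frac{2}{q} - \frac{u}{2}$ ($a{\left(q,u \right)} = - \frac{2}{q} + u \left(- \frac{1}{2}\right) = - \frac{2}{q} - \frac{u}{2}$)
$F = - \frac{5}{6}$ ($F = - \frac{2}{3} - \frac{1}{2 \cdot 3} = \left(-2\right) \frac{1}{3} - \frac{1}{6} = - \frac{2}{3} - \frac{1}{6} = - \frac{5}{6} \approx -0.83333$)
$\left(\frac{57}{\left(-3\right)^{2}} - \frac{18}{-51}\right) \left(F + 71\right) = \left(\frac{57}{\left(-3\right)^{2}} - \frac{18}{-51}\right) \left(- \frac{5}{6} + 71\right) = \left(\frac{57}{9} - - \frac{6}{17}\right) \frac{421}{6} = \left(57 \cdot \frac{1}{9} + \frac{6}{17}\right) \frac{421}{6} = \left(\frac{19}{3} + \frac{6}{17}\right) \frac{421}{6} = \frac{341}{51} \cdot \frac{421}{6} = \frac{143561}{306}$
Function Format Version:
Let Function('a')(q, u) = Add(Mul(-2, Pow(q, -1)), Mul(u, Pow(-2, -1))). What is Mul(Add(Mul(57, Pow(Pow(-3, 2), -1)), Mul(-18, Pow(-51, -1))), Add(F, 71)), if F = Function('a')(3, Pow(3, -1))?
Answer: Rational(143561, 306) ≈ 469.15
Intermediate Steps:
Function('a')(q, u) = Add(Mul(-2, Pow(q, -1)), Mul(Rational(-1, 2), u)) (Function('a')(q, u) = Add(Mul(-2, Pow(q, -1)), Mul(u, Rational(-1, 2))) = Add(Mul(-2, Pow(q, -1)), Mul(Rational(-1, 2), u)))
F = Rational(-5, 6) (F = Add(Mul(-2, Pow(3, -1)), Mul(Rational(-1, 2), Pow(3, -1))) = Add(Mul(-2, Rational(1, 3)), Mul(Rational(-1, 2), Rational(1, 3))) = Add(Rational(-2, 3), Rational(-1, 6)) = Rational(-5, 6) ≈ -0.83333)
Mul(Add(Mul(57, Pow(Pow(-3, 2), -1)), Mul(-18, Pow(-51, -1))), Add(F, 71)) = Mul(Add(Mul(57, Pow(Pow(-3, 2), -1)), Mul(-18, Pow(-51, -1))), Add(Rational(-5, 6), 71)) = Mul(Add(Mul(57, Pow(9, -1)), Mul(-18, Rational(-1, 51))), Rational(421, 6)) = Mul(Add(Mul(57, Rational(1, 9)), Rational(6, 17)), Rational(421, 6)) = Mul(Add(Rational(19, 3), Rational(6, 17)), Rational(421, 6)) = Mul(Rational(341, 51), Rational(421, 6)) = Rational(143561, 306)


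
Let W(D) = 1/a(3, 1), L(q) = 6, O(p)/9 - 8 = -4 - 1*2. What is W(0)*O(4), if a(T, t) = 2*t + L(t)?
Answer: 9/4 ≈ 2.2500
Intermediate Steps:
O(p) = 18 (O(p) = 72 + 9*(-4 - 1*2) = 72 + 9*(-4 - 2) = 72 + 9*(-6) = 72 - 54 = 18)
a(T, t) = 6 + 2*t (a(T, t) = 2*t + 6 = 6 + 2*t)
W(D) = ⅛ (W(D) = 1/(6 + 2*1) = 1/(6 + 2) = 1/8 = ⅛)
W(0)*O(4) = (⅛)*18 = 9/4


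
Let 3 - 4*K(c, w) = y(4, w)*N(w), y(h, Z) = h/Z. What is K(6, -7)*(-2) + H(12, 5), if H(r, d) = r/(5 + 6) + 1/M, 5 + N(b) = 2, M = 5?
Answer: 499/770 ≈ 0.64805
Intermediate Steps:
N(b) = -3 (N(b) = -5 + 2 = -3)
K(c, w) = ¾ + 3/w (K(c, w) = ¾ - 4/w*(-3)/4 = ¾ - (-3)/w = ¾ + 3/w)
H(r, d) = ⅕ + r/11 (H(r, d) = r/(5 + 6) + 1/5 = r/11 + 1*(⅕) = r*(1/11) + ⅕ = r/11 + ⅕ = ⅕ + r/11)
K(6, -7)*(-2) + H(12, 5) = (¾ + 3/(-7))*(-2) + (⅕ + (1/11)*12) = (¾ + 3*(-⅐))*(-2) + (⅕ + 12/11) = (¾ - 3/7)*(-2) + 71/55 = (9/28)*(-2) + 71/55 = -9/14 + 71/55 = 499/770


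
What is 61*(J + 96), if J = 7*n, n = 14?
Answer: 11834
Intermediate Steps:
J = 98 (J = 7*14 = 98)
61*(J + 96) = 61*(98 + 96) = 61*194 = 11834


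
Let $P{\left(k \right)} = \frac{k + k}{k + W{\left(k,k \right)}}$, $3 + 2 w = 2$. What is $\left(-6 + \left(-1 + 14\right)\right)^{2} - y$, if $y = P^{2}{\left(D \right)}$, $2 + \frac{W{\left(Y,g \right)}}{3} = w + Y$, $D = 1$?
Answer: $\frac{2385}{49} \approx 48.673$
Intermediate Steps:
$w = - \frac{1}{2}$ ($w = - \frac{3}{2} + \frac{1}{2} \cdot 2 = - \frac{3}{2} + 1 = - \frac{1}{2} \approx -0.5$)
$W{\left(Y,g \right)} = - \frac{15}{2} + 3 Y$ ($W{\left(Y,g \right)} = -6 + 3 \left(- \frac{1}{2} + Y\right) = -6 + \left(- \frac{3}{2} + 3 Y\right) = - \frac{15}{2} + 3 Y$)
$P{\left(k \right)} = \frac{2 k}{- \frac{15}{2} + 4 k}$ ($P{\left(k \right)} = \frac{k + k}{k + \left(- \frac{15}{2} + 3 k\right)} = \frac{2 k}{- \frac{15}{2} + 4 k}$)
$y = \frac{16}{49}$ ($y = \left(4 \cdot 1 \frac{1}{-15 + 8 \cdot 1}\right)^{2} = \left(4 \cdot 1 \frac{1}{-15 + 8}\right)^{2} = \left(4 \cdot 1 \frac{1}{-7}\right)^{2} = \left(4 \cdot 1 \left(- \frac{1}{7}\right)\right)^{2} = \left(- \frac{4}{7}\right)^{2} = \frac{16}{49} \approx 0.32653$)
$\left(-6 + \left(-1 + 14\right)\right)^{2} - y = \left(-6 + \left(-1 + 14\right)\right)^{2} - \frac{16}{49} = \left(-6 + 13\right)^{2} - \frac{16}{49} = 7^{2} - \frac{16}{49} = 49 - \frac{16}{49} = \frac{2385}{49}$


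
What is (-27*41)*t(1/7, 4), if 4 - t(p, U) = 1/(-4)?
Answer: -18819/4 ≈ -4704.8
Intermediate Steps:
t(p, U) = 17/4 (t(p, U) = 4 - 1/(-4) = 4 - 1*(-¼) = 4 + ¼ = 17/4)
(-27*41)*t(1/7, 4) = -27*41*(17/4) = -1107*17/4 = -18819/4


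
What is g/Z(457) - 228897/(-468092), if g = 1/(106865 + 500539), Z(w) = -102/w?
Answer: 3545286831883/7250184305784 ≈ 0.48899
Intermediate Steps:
g = 1/607404 ≈ 1.6464e-6
g/Z(457) - 228897/(-468092) = 1/(607404*((-102/457))) - 228897/(-468092) = 1/(607404*((-102*1/457))) - 228897*(-1/468092) = 1/(607404*(-102/457)) + 228897/468092 = (1/607404)*(-457/102) + 228897/468092 = -457/61955208 + 228897/468092 = 3545286831883/7250184305784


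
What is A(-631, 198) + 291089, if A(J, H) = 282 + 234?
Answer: 291605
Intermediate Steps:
A(J, H) = 516
A(-631, 198) + 291089 = 516 + 291089 = 291605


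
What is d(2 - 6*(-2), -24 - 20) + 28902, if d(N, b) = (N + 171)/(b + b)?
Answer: 2543191/88 ≈ 28900.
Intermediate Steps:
d(N, b) = (171 + N)/(2*b) (d(N, b) = (171 + N)/((2*b)) = (171 + N)*(1/(2*b)) = (171 + N)/(2*b))
d(2 - 6*(-2), -24 - 20) + 28902 = (171 + (2 - 6*(-2)))/(2*(-24 - 20)) + 28902 = (½)*(171 + (2 + 12))/(-44) + 28902 = (½)*(-1/44)*(171 + 14) + 28902 = (½)*(-1/44)*185 + 28902 = -185/88 + 28902 = 2543191/88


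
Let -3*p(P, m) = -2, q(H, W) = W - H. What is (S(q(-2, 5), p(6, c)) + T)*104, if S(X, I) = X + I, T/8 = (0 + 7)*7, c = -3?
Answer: 124696/3 ≈ 41565.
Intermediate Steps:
p(P, m) = ⅔ (p(P, m) = -⅓*(-2) = ⅔)
T = 392 (T = 8*((0 + 7)*7) = 8*(7*7) = 8*49 = 392)
S(X, I) = I + X
(S(q(-2, 5), p(6, c)) + T)*104 = ((⅔ + (5 - 1*(-2))) + 392)*104 = ((⅔ + (5 + 2)) + 392)*104 = ((⅔ + 7) + 392)*104 = (23/3 + 392)*104 = (1199/3)*104 = 124696/3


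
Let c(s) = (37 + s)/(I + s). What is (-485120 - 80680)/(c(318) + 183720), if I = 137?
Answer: -51487800/16718591 ≈ -3.0797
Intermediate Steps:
c(s) = (37 + s)/(137 + s)
(-485120 - 80680)/(c(318) + 183720) = (-485120 - 80680)/((37 + 318)/(137 + 318) + 183720) = -565800/(355/455 + 183720) = -565800/((1/455)*355 + 183720) = -565800/(71/91 + 183720) = -565800/16718591/91 = -565800*91/16718591 = -51487800/16718591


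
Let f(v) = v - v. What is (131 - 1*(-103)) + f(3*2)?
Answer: 234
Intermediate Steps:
f(v) = 0
(131 - 1*(-103)) + f(3*2) = (131 - 1*(-103)) + 0 = (131 + 103) + 0 = 234 + 0 = 234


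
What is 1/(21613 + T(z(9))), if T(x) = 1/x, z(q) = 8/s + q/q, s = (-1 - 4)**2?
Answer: 33/713254 ≈ 4.6267e-5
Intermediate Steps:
s = 25 (s = (-5)**2 = 25)
z(q) = 33/25 (z(q) = 8/25 + q/q = 8*(1/25) + 1 = 8/25 + 1 = 33/25)
1/(21613 + T(z(9))) = 1/(21613 + 1/(33/25)) = 1/(21613 + 25/33) = 1/(713254/33) = 33/713254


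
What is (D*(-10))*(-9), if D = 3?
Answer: 270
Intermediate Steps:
(D*(-10))*(-9) = (3*(-10))*(-9) = -30*(-9) = 270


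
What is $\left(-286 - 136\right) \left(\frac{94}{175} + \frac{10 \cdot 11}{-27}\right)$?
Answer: $\frac{7052464}{4725} \approx 1492.6$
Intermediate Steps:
$\left(-286 - 136\right) \left(\frac{94}{175} + \frac{10 \cdot 11}{-27}\right) = - 422 \left(94 \cdot \frac{1}{175} + 110 \left(- \frac{1}{27}\right)\right) = - 422 \left(\frac{94}{175} - \frac{110}{27}\right) = \left(-422\right) \left(- \frac{16712}{4725}\right) = \frac{7052464}{4725}$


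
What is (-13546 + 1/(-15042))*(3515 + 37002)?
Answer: -8255700688361/15042 ≈ -5.4884e+8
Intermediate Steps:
(-13546 + 1/(-15042))*(3515 + 37002) = (-13546 - 1/15042)*40517 = -203758933/15042*40517 = -8255700688361/15042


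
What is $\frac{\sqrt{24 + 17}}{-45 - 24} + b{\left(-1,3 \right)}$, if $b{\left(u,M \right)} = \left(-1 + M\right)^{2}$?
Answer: $4 - \frac{\sqrt{41}}{69} \approx 3.9072$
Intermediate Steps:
$\frac{\sqrt{24 + 17}}{-45 - 24} + b{\left(-1,3 \right)} = \frac{\sqrt{24 + 17}}{-45 - 24} + \left(-1 + 3\right)^{2} = \frac{\sqrt{41}}{-69} + 2^{2} = \sqrt{41} \left(- \frac{1}{69}\right) + 4 = - \frac{\sqrt{41}}{69} + 4 = 4 - \frac{\sqrt{41}}{69}$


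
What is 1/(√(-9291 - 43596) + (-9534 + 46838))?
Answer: 37304/1391641303 - 17*I*√183/1391641303 ≈ 2.6806e-5 - 1.6525e-7*I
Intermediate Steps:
1/(√(-9291 - 43596) + (-9534 + 46838)) = 1/(√(-52887) + 37304) = 1/(17*I*√183 + 37304) = 1/(37304 + 17*I*√183)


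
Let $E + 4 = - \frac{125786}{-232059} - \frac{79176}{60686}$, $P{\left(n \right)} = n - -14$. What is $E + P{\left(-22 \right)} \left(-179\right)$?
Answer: $\frac{10049700959342}{7041366237} \approx 1427.2$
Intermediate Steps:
$P{\left(n \right)} = 14 + n$ ($P{\left(n \right)} = n + 14 = 14 + n$)
$E = - \frac{33535492042}{7041366237}$ ($E = -4 - \left(- \frac{125786}{232059} + \frac{39588}{30343}\right) = -4 - \frac{5370027094}{7041366237} = - \frac{33535492042}{7041366237} \approx -4.7626$)
$E + P{\left(-22 \right)} \left(-179\right) = - \frac{33535492042}{7041366237} + \left(14 - 22\right) \left(-179\right) = - \frac{33535492042}{7041366237} - -1432 = - \frac{33535492042}{7041366237} + 1432 = \frac{10049700959342}{7041366237}$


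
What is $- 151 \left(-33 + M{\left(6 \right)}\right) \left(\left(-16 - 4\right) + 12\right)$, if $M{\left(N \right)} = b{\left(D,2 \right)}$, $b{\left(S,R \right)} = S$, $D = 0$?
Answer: $-39864$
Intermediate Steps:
$M{\left(N \right)} = 0$
$- 151 \left(-33 + M{\left(6 \right)}\right) \left(\left(-16 - 4\right) + 12\right) = - 151 \left(-33 + 0\right) \left(\left(-16 - 4\right) + 12\right) = - 151 \left(- 33 \left(\left(-16 - 4\right) + 12\right)\right) = - 151 \left(- 33 \left(-20 + 12\right)\right) = - 151 \left(\left(-33\right) \left(-8\right)\right) = \left(-151\right) 264 = -39864$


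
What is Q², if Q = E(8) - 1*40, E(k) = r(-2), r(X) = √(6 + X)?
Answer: 1444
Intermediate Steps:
E(k) = 2 (E(k) = √(6 - 2) = √4 = 2)
Q = -38 (Q = 2 - 1*40 = 2 - 40 = -38)
Q² = (-38)² = 1444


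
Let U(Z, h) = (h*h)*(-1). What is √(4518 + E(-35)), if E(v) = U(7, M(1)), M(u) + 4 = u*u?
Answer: 3*√501 ≈ 67.149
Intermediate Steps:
M(u) = -4 + u² (M(u) = -4 + u*u = -4 + u²)
U(Z, h) = -h² (U(Z, h) = h²*(-1) = -h²)
E(v) = -9 (E(v) = -(-4 + 1²)² = -(-4 + 1)² = -1*(-3)² = -1*9 = -9)
√(4518 + E(-35)) = √(4518 - 9) = √4509 = 3*√501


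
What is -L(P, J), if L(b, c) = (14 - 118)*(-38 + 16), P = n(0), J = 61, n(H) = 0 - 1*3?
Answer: -2288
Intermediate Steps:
n(H) = -3 (n(H) = 0 - 3 = -3)
P = -3
L(b, c) = 2288 (L(b, c) = -104*(-22) = 2288)
-L(P, J) = -1*2288 = -2288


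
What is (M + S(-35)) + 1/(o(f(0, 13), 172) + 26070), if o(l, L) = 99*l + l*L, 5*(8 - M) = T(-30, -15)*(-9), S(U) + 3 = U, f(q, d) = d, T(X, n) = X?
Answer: -2485811/29593 ≈ -84.000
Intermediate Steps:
S(U) = -3 + U
M = -46 (M = 8 - (-6)*(-9) = 8 - ⅕*270 = 8 - 54 = -46)
o(l, L) = 99*l + L*l
(M + S(-35)) + 1/(o(f(0, 13), 172) + 26070) = (-46 + (-3 - 35)) + 1/(13*(99 + 172) + 26070) = (-46 - 38) + 1/(13*271 + 26070) = -84 + 1/(3523 + 26070) = -84 + 1/29593 = -2485811/29593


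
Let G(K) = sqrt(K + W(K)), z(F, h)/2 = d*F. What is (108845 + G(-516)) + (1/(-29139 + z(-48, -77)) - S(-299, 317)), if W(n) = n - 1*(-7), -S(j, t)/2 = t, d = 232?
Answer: 5628424868/51411 + 5*I*sqrt(41) ≈ 1.0948e+5 + 32.016*I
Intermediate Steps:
S(j, t) = -2*t
W(n) = 7 + n (W(n) = n + 7 = 7 + n)
z(F, h) = 464*F (z(F, h) = 2*(232*F) = 464*F)
G(K) = sqrt(7 + 2*K) (G(K) = sqrt(K + (7 + K)) = sqrt(7 + 2*K))
(108845 + G(-516)) + (1/(-29139 + z(-48, -77)) - S(-299, 317)) = (108845 + sqrt(7 + 2*(-516))) + (1/(-29139 + 464*(-48)) - (-2)*317) = (108845 + sqrt(7 - 1032)) + (1/(-29139 - 22272) - 1*(-634)) = (108845 + sqrt(-1025)) + (1/(-51411) + 634) = (108845 + 5*I*sqrt(41)) + (-1/51411 + 634) = (108845 + 5*I*sqrt(41)) + 32594573/51411 = 5628424868/51411 + 5*I*sqrt(41)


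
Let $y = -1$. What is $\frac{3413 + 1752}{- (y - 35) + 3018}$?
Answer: $\frac{5165}{3054} \approx 1.6912$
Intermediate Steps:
$\frac{3413 + 1752}{- (y - 35) + 3018} = \frac{3413 + 1752}{- (-1 - 35) + 3018} = \frac{5165}{\left(-1\right) \left(-36\right) + 3018} = \frac{5165}{36 + 3018} = \frac{5165}{3054}$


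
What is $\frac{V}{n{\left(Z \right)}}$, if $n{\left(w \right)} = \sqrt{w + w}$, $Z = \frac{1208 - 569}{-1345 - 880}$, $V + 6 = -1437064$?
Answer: $\frac{3592675 i \sqrt{12638}}{213} \approx 1.8962 \cdot 10^{6} i$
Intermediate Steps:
$V = -1437070$ ($V = -6 - 1437064 = -1437070$)
$Z = - \frac{639}{2225}$ ($Z = \frac{639}{-2225} = 639 \left(- \frac{1}{2225}\right) = - \frac{639}{2225} \approx -0.28719$)
$n{\left(w \right)} = \sqrt{2} \sqrt{w}$ ($n{\left(w \right)} = \sqrt{2 w} = \sqrt{2} \sqrt{w}$)
$\frac{V}{n{\left(Z \right)}} = - \frac{1437070}{\sqrt{2} \sqrt{- \frac{639}{2225}}} = - \frac{1437070}{\sqrt{2} \frac{3 i \sqrt{6319}}{445}} = - \frac{1437070}{\frac{3}{445} i \sqrt{12638}} = - 1437070 \left(- \frac{5 i \sqrt{12638}}{426}\right) = \frac{3592675 i \sqrt{12638}}{213}$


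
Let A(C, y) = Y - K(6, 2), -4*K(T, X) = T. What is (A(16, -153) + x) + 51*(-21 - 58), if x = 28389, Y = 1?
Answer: 48725/2 ≈ 24363.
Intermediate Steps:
K(T, X) = -T/4
A(C, y) = 5/2 (A(C, y) = 1 - (-1)*6/4 = 1 - 1*(-3/2) = 1 + 3/2 = 5/2)
(A(16, -153) + x) + 51*(-21 - 58) = (5/2 + 28389) + 51*(-21 - 58) = 56783/2 + 51*(-79) = 56783/2 - 4029 = 48725/2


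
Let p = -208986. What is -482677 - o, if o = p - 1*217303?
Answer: -56388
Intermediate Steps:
o = -426289 (o = -208986 - 1*217303 = -208986 - 217303 = -426289)
-482677 - o = -482677 - 1*(-426289) = -482677 + 426289 = -56388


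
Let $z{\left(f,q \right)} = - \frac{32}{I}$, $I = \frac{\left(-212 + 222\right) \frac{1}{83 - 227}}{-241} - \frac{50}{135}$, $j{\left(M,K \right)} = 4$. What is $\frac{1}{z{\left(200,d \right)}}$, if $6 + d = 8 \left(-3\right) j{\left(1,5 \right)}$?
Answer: $\frac{19265}{1665792} \approx 0.011565$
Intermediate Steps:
$I = - \frac{19265}{52056}$ ($I = \frac{10}{-144} \left(- \frac{1}{241}\right) - \frac{10}{27} = 10 \left(- \frac{1}{144}\right) \left(- \frac{1}{241}\right) - \frac{10}{27} = \left(- \frac{5}{72}\right) \left(- \frac{1}{241}\right) - \frac{10}{27} = \frac{5}{17352} - \frac{10}{27} = - \frac{19265}{52056} \approx -0.37008$)
$d = -102$ ($d = -6 + 8 \left(-3\right) 4 = -6 - 96 = -102$)
$z{\left(f,q \right)} = \frac{1665792}{19265}$ ($z{\left(f,q \right)} = - \frac{32}{- \frac{19265}{52056}} = \left(-32\right) \left(- \frac{52056}{19265}\right) = \frac{1665792}{19265}$)
$\frac{1}{z{\left(200,d \right)}} = \frac{1}{\frac{1665792}{19265}} = \frac{19265}{1665792}$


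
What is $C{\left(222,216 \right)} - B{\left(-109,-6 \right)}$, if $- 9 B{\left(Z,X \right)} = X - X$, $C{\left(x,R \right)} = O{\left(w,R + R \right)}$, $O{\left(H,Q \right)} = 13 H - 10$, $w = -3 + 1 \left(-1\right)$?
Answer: $-62$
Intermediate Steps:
$w = -4$ ($w = -3 - 1 = -4$)
$O{\left(H,Q \right)} = -10 + 13 H$
$C{\left(x,R \right)} = -62$ ($C{\left(x,R \right)} = -10 + 13 \left(-4\right) = -10 - 52 = -62$)
$B{\left(Z,X \right)} = 0$ ($B{\left(Z,X \right)} = - \frac{X - X}{9} = \left(- \frac{1}{9}\right) 0 = 0$)
$C{\left(222,216 \right)} - B{\left(-109,-6 \right)} = -62 - 0 = -62 + 0 = -62$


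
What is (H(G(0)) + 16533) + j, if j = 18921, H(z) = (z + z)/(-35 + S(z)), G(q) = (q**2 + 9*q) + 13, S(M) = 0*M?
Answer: 1240864/35 ≈ 35453.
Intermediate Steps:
S(M) = 0
G(q) = 13 + q**2 + 9*q
H(z) = -2*z/35 (H(z) = (z + z)/(-35 + 0) = (2*z)/(-35) = (2*z)*(-1/35) = -2*z/35)
(H(G(0)) + 16533) + j = (-2*(13 + 0**2 + 9*0)/35 + 16533) + 18921 = (-2*(13 + 0 + 0)/35 + 16533) + 18921 = (-2/35*13 + 16533) + 18921 = (-26/35 + 16533) + 18921 = 578629/35 + 18921 = 1240864/35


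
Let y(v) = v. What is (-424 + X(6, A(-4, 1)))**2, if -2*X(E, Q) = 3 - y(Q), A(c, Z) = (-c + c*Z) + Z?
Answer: 180625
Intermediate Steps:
A(c, Z) = Z - c + Z*c (A(c, Z) = (-c + Z*c) + Z = Z - c + Z*c)
X(E, Q) = -3/2 + Q/2 (X(E, Q) = -(3 - Q)/2 = -3/2 + Q/2)
(-424 + X(6, A(-4, 1)))**2 = (-424 + (-3/2 + (1 - 1*(-4) + 1*(-4))/2))**2 = (-424 + (-3/2 + (1 + 4 - 4)/2))**2 = (-424 + (-3/2 + (1/2)*1))**2 = (-424 + (-3/2 + 1/2))**2 = (-424 - 1)**2 = (-425)**2 = 180625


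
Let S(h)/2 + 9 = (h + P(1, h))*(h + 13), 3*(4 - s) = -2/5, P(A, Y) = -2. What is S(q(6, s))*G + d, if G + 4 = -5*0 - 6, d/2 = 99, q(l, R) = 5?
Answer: -702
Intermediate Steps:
s = 62/15 (s = 4 - (-2)/(3*5) = 4 - ⅓*(-⅖) = 4 + 2/15 = 62/15 ≈ 4.1333)
d = 198 (d = 2*99 = 198)
G = -10 (G = -4 + (-5*0 - 6) = -4 + (0 - 6) = -4 - 6 = -10)
S(h) = -18 + 2*(-2 + h)*(13 + h) (S(h) = -18 + 2*((h - 2)*(h + 13)) = -18 + 2*((-2 + h)*(13 + h)) = -18 + 2*(-2 + h)*(13 + h))
S(q(6, s))*G + d = (-70 + 2*5² + 22*5)*(-10) + 198 = (-70 + 2*25 + 110)*(-10) + 198 = (-70 + 50 + 110)*(-10) + 198 = 90*(-10) + 198 = -900 + 198 = -702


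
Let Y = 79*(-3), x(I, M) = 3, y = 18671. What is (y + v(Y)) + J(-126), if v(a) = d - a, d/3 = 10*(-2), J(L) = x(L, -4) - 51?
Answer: 18800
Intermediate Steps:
Y = -237
J(L) = -48 (J(L) = 3 - 51 = -48)
d = -60 (d = 3*(10*(-2)) = 3*(-20) = -60)
v(a) = -60 - a
(y + v(Y)) + J(-126) = (18671 + (-60 - 1*(-237))) - 48 = (18671 + (-60 + 237)) - 48 = (18671 + 177) - 48 = 18848 - 48 = 18800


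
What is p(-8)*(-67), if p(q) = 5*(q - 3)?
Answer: 3685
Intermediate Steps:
p(q) = -15 + 5*q (p(q) = 5*(-3 + q) = -15 + 5*q)
p(-8)*(-67) = (-15 + 5*(-8))*(-67) = (-15 - 40)*(-67) = -55*(-67) = 3685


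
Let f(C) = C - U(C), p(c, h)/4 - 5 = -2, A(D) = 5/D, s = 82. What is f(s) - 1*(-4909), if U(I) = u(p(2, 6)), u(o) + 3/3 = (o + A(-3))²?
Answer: 43967/9 ≈ 4885.2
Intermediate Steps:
p(c, h) = 12 (p(c, h) = 20 + 4*(-2) = 20 - 8 = 12)
u(o) = -1 + (-5/3 + o)² (u(o) = -1 + (o + 5/(-3))² = -1 + (o + 5*(-⅓))² = -1 + (o - 5/3)² = -1 + (-5/3 + o)²)
U(I) = 952/9 (U(I) = -1 + (-5 + 3*12)²/9 = -1 + (-5 + 36)²/9 = -1 + (⅑)*31² = -1 + (⅑)*961 = -1 + 961/9 = 952/9)
f(C) = -952/9 + C (f(C) = C - 1*952/9 = C - 952/9 = -952/9 + C)
f(s) - 1*(-4909) = (-952/9 + 82) - 1*(-4909) = -214/9 + 4909 = 43967/9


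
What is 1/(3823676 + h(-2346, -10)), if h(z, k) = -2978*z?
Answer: 1/10810064 ≈ 9.2506e-8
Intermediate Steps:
1/(3823676 + h(-2346, -10)) = 1/(3823676 - 2978*(-2346)) = 1/(3823676 + 6986388) = 1/10810064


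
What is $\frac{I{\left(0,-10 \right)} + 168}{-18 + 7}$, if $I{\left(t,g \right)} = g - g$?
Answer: $- \frac{168}{11} \approx -15.273$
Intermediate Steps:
$I{\left(t,g \right)} = 0$
$\frac{I{\left(0,-10 \right)} + 168}{-18 + 7} = \frac{0 + 168}{-18 + 7} = \frac{168}{-11} = 168 \left(- \frac{1}{11}\right) = - \frac{168}{11}$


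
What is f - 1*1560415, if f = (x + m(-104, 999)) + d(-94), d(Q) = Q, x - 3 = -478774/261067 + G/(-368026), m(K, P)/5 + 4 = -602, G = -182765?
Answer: -150223797637961581/96079443742 ≈ -1.5635e+6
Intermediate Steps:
m(K, P) = -3030 (m(K, P) = -20 + 5*(-602) = -20 - 3010 = -3030)
x = 159750961357/96079443742 (x = 3 + (-478774/261067 - 182765/(-368026)) = 3 + (-478774*1/261067 - 182765*(-1/368026)) = 3 + (-478774/261067 + 182765/368026) = 3 - 128487369869/96079443742 = 159750961357/96079443742 ≈ 1.6627)
f = -299992431288651/96079443742 (f = (159750961357/96079443742 - 3030) - 94 = -290960963576903/96079443742 - 94 = -299992431288651/96079443742 ≈ -3122.3)
f - 1*1560415 = -299992431288651/96079443742 - 1*1560415 = -299992431288651/96079443742 - 1560415 = -150223797637961581/96079443742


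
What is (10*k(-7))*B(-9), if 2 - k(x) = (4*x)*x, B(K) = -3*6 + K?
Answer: 52380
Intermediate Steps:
B(K) = -18 + K
k(x) = 2 - 4*x² (k(x) = 2 - 4*x*x = 2 - 4*x²)
(10*k(-7))*B(-9) = (10*(2 - 4*(-7)²))*(-18 - 9) = (10*(2 - 4*49))*(-27) = (10*(2 - 196))*(-27) = (10*(-194))*(-27) = -1940*(-27) = 52380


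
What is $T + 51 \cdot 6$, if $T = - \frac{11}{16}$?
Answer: $\frac{4885}{16} \approx 305.31$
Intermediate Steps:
$T = - \frac{11}{16}$ ($T = \left(-11\right) \frac{1}{16} = - \frac{11}{16} \approx -0.6875$)
$T + 51 \cdot 6 = - \frac{11}{16} + 51 \cdot 6 = - \frac{11}{16} + 306 = \frac{4885}{16}$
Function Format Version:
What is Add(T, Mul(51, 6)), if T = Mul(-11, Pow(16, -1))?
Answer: Rational(4885, 16) ≈ 305.31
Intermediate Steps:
T = Rational(-11, 16) (T = Mul(-11, Rational(1, 16)) = Rational(-11, 16) ≈ -0.68750)
Add(T, Mul(51, 6)) = Add(Rational(-11, 16), Mul(51, 6)) = Add(Rational(-11, 16), 306) = Rational(4885, 16)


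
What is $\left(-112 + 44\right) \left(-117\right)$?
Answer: $7956$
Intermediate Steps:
$\left(-112 + 44\right) \left(-117\right) = \left(-68\right) \left(-117\right) = 7956$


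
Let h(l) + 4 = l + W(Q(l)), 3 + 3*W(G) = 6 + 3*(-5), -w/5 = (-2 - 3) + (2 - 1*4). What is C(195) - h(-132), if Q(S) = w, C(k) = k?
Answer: 335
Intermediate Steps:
w = 35 (w = -5*((-2 - 3) + (2 - 1*4)) = -5*(-5 + (2 - 4)) = -5*(-5 - 2) = -5*(-7) = 35)
Q(S) = 35
W(G) = -4 (W(G) = -1 + (6 + 3*(-5))/3 = -1 + (6 - 15)/3 = -1 + (⅓)*(-9) = -1 - 3 = -4)
h(l) = -8 + l (h(l) = -4 + (l - 4) = -4 + (-4 + l) = -8 + l)
C(195) - h(-132) = 195 - (-8 - 132) = 195 - 1*(-140) = 195 + 140 = 335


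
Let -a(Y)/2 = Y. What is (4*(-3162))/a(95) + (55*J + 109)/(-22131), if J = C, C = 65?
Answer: 46535488/700815 ≈ 66.402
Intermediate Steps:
a(Y) = -2*Y
J = 65
(4*(-3162))/a(95) + (55*J + 109)/(-22131) = (4*(-3162))/((-2*95)) + (55*65 + 109)/(-22131) = -12648/(-190) + (3575 + 109)*(-1/22131) = -12648*(-1/190) + 3684*(-1/22131) = 6324/95 - 1228/7377 = 46535488/700815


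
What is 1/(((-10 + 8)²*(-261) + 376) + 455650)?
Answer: 1/454982 ≈ 2.1979e-6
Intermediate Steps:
1/(((-10 + 8)²*(-261) + 376) + 455650) = 1/(((-2)²*(-261) + 376) + 455650) = 1/((4*(-261) + 376) + 455650) = 1/((-1044 + 376) + 455650) = 1/(-668 + 455650) = 1/454982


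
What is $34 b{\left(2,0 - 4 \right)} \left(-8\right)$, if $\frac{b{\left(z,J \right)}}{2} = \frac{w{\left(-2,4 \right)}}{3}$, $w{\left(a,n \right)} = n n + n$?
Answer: $- \frac{10880}{3} \approx -3626.7$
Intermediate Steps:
$w{\left(a,n \right)} = n + n^{2}$ ($w{\left(a,n \right)} = n^{2} + n = n + n^{2}$)
$b{\left(z,J \right)} = \frac{40}{3}$ ($b{\left(z,J \right)} = 2 \frac{4 \left(1 + 4\right)}{3} = 2 \cdot 4 \cdot 5 \cdot \frac{1}{3} = 2 \cdot 20 \cdot \frac{1}{3} = 2 \cdot \frac{20}{3} = \frac{40}{3}$)
$34 b{\left(2,0 - 4 \right)} \left(-8\right) = 34 \cdot \frac{40}{3} \left(-8\right) = \frac{1360}{3} \left(-8\right) = - \frac{10880}{3}$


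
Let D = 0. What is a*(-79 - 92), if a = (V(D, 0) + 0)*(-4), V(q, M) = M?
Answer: 0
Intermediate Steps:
a = 0 (a = (0 + 0)*(-4) = 0*(-4) = 0)
a*(-79 - 92) = 0*(-79 - 92) = 0*(-171) = 0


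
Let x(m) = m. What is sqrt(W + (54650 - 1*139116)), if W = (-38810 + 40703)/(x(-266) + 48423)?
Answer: I*sqrt(195884726393233)/48157 ≈ 290.63*I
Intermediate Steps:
W = 1893/48157 (W = (-38810 + 40703)/(-266 + 48423) = 1893/48157 ≈ 0.039309)
sqrt(W + (54650 - 1*139116)) = sqrt(1893/48157 + (54650 - 1*139116)) = sqrt(1893/48157 + (54650 - 139116)) = sqrt(1893/48157 - 84466) = sqrt(-4067627269/48157) = I*sqrt(195884726393233)/48157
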